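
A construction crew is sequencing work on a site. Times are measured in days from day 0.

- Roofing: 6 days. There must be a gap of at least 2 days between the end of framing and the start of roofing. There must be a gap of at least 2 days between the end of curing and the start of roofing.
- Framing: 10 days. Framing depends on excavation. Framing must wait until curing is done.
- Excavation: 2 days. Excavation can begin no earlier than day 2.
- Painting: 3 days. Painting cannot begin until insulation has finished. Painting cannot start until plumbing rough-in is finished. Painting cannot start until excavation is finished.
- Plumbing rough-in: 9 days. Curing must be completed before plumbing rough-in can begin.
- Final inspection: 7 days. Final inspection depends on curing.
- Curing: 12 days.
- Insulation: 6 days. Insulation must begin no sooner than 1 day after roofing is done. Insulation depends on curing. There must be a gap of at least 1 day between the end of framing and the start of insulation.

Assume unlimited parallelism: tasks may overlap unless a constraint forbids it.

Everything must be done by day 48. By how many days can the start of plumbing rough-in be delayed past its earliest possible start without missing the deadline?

24

Nothing blocks curing, so it runs from day 0 to day 12.
Plumbing rough-in waits on curing (finishes day 12), so it starts at day 12 and finishes at 12 + 9 = day 21.

Working backward from the deadline:
Painting has no dependents, so it just needs to finish by day 48. Starting by 48 − 3 = day 45 achieves that.
Plumbing rough-in must finish before painting (must start by day 45). With a 9-day duration, plumbing rough-in must start by 45 − 9 = day 36.
So plumbing rough-in can start as early as day 12 and as late as day 36, giving 36 − 12 = 24 days of slack.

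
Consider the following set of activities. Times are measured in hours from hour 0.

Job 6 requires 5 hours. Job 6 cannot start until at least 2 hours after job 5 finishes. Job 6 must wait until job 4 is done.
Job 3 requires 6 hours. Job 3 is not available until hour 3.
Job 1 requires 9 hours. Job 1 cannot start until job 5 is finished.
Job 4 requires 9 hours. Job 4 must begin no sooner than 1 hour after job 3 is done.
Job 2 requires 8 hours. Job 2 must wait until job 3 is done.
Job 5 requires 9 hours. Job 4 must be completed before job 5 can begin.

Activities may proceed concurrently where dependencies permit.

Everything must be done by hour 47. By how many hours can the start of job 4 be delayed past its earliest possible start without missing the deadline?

Job 3 waits on its own release at hour 3, so it starts at hour 3 and finishes at 3 + 6 = hour 9.
Job 4 waits on job 3 (finishes hour 9, plus 1-hour gap → hour 10), so it starts at hour 10 and finishes at 10 + 9 = hour 19.

Working backward from the deadline:
To finish by hour 47, job 1 (duration 9) must start no later than hour 38.
Job 6 has no dependents, so it just needs to finish by hour 47. Starting by 47 − 5 = hour 42 achieves that.
Job 5 has several dependents: job 1 (must start by hour 38); job 6 (must start by hour 42, minus 2-hour gap → hour 40). The earliest of those limits is hour 38, so job 5 must start by 38 − 9 = hour 29.
Job 4 must finish in time for job 5 (must start by hour 29); job 6 (must start by hour 42). The tightest is hour 29, so job 4 must start by 29 − 9 = hour 20.
So job 4 can start as early as hour 10 and as late as hour 20, giving 20 − 10 = 10 hours of slack.

10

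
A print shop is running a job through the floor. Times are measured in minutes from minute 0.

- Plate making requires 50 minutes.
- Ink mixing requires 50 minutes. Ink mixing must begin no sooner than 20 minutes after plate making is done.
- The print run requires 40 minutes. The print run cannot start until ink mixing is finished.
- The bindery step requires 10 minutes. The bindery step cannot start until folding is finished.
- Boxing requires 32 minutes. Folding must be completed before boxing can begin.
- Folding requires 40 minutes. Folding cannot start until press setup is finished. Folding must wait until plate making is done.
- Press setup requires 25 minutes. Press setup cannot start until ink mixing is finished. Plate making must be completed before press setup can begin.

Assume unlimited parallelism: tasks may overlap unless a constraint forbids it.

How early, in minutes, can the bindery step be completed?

195

Nothing blocks plate making, so it runs from minute 0 to minute 50.
After plate making (finishes minute 50, plus 20-minute gap → minute 70), ink mixing can start at minute 70 and finishes at minute 120.
Press setup needs all of ink mixing (finishes minute 120); plate making (finishes minute 50). That puts its earliest start at minute 120; it finishes at 120 + 25 = minute 145.
For folding: press setup (finishes minute 145); plate making (finishes minute 50). Taking the maximum gives a start of minute 145, and it finishes at 145 + 40 = minute 185.
After folding (finishes minute 185), the bindery step can start at minute 185 and finishes at minute 195.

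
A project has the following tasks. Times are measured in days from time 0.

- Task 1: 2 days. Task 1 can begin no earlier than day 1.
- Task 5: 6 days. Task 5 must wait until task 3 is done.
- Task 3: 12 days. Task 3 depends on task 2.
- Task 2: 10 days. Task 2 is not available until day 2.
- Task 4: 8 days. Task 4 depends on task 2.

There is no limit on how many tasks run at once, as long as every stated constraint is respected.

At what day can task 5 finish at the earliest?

Task 2 waits on its own release at day 2, so it starts at day 2 and finishes at 2 + 10 = day 12.
Task 3 waits on task 2 (finishes day 12), so it starts at day 12 and finishes at 12 + 12 = day 24.
After task 3 (finishes day 24), task 5 can start at day 24 and finishes at day 30.

30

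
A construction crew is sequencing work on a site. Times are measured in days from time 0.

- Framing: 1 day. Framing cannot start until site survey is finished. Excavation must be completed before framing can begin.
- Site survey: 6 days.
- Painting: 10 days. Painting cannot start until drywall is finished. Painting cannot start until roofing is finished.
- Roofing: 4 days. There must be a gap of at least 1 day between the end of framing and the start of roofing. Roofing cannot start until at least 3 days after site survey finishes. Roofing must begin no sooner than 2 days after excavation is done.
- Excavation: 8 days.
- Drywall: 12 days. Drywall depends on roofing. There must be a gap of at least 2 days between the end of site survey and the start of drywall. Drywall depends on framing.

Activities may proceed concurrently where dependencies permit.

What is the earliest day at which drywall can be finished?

Excavation can start immediately at day 0; it finishes at day 8.
Site survey can start immediately at day 0; it finishes at day 6.
Framing has to wait for site survey (finishes day 6); excavation (finishes day 8). The latest of these is day 8, so framing runs day 8 to 8 + 1 = day 9.
Roofing has to wait for framing (finishes day 9, plus 1-day gap → day 10); site survey (finishes day 6, plus 3-day gap → day 9); excavation (finishes day 8, plus 2-day gap → day 10). The latest of these is day 10, so roofing runs day 10 to 10 + 4 = day 14.
Drywall needs all of roofing (finishes day 14); site survey (finishes day 6, plus 2-day gap → day 8); framing (finishes day 9). That puts its earliest start at day 14; it finishes at 14 + 12 = day 26.

26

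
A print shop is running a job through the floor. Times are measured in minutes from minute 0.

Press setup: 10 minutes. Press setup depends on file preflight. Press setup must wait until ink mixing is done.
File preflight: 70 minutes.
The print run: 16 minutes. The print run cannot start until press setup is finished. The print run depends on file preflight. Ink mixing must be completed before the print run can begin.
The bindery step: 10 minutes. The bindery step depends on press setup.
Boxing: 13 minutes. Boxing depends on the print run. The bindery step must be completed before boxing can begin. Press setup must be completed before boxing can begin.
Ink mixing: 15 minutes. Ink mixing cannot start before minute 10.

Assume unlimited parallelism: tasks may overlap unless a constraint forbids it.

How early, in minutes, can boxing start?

After its own release at minute 10, ink mixing can start at minute 10 and finishes at minute 25.
File preflight can start immediately at minute 0; it finishes at minute 70.
Press setup has to wait for file preflight (finishes minute 70); ink mixing (finishes minute 25). The latest of these is minute 70, so press setup runs minute 70 to 70 + 10 = minute 80.
After press setup (finishes minute 80), the bindery step can start at minute 80 and finishes at minute 90.
The print run cannot start until press setup (finishes minute 80); file preflight (finishes minute 70); ink mixing (finishes minute 25). The controlling bound is minute 80, so the print run finishes at 80 + 16 = minute 96.
Boxing waits on the print run (finishes minute 96); the bindery step (finishes minute 90); press setup (finishes minute 80). The latest of these is minute 96, which is the earliest boxing can start.

96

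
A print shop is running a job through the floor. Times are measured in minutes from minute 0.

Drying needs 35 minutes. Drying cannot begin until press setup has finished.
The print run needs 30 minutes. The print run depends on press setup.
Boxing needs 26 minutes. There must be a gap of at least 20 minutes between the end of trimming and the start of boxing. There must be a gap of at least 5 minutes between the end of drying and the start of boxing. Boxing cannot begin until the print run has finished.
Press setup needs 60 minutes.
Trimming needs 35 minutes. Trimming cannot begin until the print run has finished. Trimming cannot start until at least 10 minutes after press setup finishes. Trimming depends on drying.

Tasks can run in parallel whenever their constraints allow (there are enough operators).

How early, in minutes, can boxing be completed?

Nothing blocks press setup, so it runs from minute 0 to minute 60.
Drying cannot begin until press setup (finishes minute 60). It runs from minute 60 to 60 + 35 = minute 95.
After press setup (finishes minute 60), the print run can start at minute 60 and finishes at minute 90.
Trimming has to wait for the print run (finishes minute 90); press setup (finishes minute 60, plus 10-minute gap → minute 70); drying (finishes minute 95). The latest of these is minute 95, so trimming runs minute 95 to 95 + 35 = minute 130.
For boxing: trimming (finishes minute 130, plus 20-minute gap → minute 150); drying (finishes minute 95, plus 5-minute gap → minute 100); the print run (finishes minute 90). Taking the maximum gives a start of minute 150, and it finishes at 150 + 26 = minute 176.

176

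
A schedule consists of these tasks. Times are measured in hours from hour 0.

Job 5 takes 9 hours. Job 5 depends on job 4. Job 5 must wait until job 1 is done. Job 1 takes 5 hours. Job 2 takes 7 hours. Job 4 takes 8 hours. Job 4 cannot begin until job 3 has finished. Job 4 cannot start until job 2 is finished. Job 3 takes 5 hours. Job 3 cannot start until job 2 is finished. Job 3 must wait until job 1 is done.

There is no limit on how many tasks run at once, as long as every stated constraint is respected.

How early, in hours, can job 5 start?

20

Job 2 has no prerequisites, so it starts at hour 0 and finishes at hour 7.
Nothing blocks job 1, so it runs from hour 0 to hour 5.
Job 3 needs all of job 2 (finishes hour 7); job 1 (finishes hour 5). That puts its earliest start at hour 7; it finishes at 7 + 5 = hour 12.
For job 4: job 3 (finishes hour 12); job 2 (finishes hour 7). Taking the maximum gives a start of hour 12, and it finishes at 12 + 8 = hour 20.
Job 5 waits on job 4 (finishes hour 20); job 1 (finishes hour 5). The latest of these is hour 20, which is the earliest job 5 can start.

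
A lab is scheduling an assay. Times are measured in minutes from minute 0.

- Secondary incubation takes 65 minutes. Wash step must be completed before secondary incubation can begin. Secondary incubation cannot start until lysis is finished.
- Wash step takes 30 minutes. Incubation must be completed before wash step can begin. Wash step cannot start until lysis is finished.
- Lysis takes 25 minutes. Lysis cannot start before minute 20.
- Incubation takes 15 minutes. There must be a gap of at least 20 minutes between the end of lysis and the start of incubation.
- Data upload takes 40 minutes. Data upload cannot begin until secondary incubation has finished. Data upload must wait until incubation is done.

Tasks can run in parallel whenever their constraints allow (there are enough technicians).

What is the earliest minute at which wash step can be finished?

110

After its own release at minute 20, lysis can start at minute 20 and finishes at minute 45.
After lysis (finishes minute 45, plus 20-minute gap → minute 65), incubation can start at minute 65 and finishes at minute 80.
For wash step: incubation (finishes minute 80); lysis (finishes minute 45). Taking the maximum gives a start of minute 80, and it finishes at 80 + 30 = minute 110.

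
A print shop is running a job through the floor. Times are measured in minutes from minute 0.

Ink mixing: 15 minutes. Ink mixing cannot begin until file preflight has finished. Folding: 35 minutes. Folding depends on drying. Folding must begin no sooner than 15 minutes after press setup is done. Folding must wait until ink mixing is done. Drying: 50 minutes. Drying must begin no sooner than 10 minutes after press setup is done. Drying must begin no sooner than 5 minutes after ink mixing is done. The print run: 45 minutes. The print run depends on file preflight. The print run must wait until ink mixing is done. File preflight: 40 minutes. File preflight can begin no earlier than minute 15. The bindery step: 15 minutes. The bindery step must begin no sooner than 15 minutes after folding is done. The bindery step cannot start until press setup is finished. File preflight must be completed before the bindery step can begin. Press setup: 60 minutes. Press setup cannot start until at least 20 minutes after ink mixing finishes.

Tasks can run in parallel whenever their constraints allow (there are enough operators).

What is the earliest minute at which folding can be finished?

File preflight cannot begin until its own release at minute 15. It runs from minute 15 to 15 + 40 = minute 55.
After file preflight (finishes minute 55), ink mixing can start at minute 55 and finishes at minute 70.
Press setup cannot begin until ink mixing (finishes minute 70, plus 20-minute gap → minute 90). It runs from minute 90 to 90 + 60 = minute 150.
Drying needs all of press setup (finishes minute 150, plus 10-minute gap → minute 160); ink mixing (finishes minute 70, plus 5-minute gap → minute 75). That puts its earliest start at minute 160; it finishes at 160 + 50 = minute 210.
Folding needs all of drying (finishes minute 210); press setup (finishes minute 150, plus 15-minute gap → minute 165); ink mixing (finishes minute 70). That puts its earliest start at minute 210; it finishes at 210 + 35 = minute 245.

245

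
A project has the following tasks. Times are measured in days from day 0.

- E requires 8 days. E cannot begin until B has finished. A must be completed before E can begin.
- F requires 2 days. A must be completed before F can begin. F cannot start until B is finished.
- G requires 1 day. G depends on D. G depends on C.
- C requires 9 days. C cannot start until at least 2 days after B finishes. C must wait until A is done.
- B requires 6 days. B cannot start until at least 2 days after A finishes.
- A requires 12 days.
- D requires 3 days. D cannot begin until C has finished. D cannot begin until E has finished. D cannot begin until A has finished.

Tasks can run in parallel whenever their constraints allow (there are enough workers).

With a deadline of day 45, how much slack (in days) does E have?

A can start immediately at day 0; it finishes at day 12.
After A (finishes day 12, plus 2-day gap → day 14), B can start at day 14 and finishes at day 20.
E has to wait for B (finishes day 20); A (finishes day 12). The latest of these is day 20, so E runs day 20 to 20 + 8 = day 28.

Working backward from the deadline:
G has no dependents, so it just needs to finish by day 45. Starting by 45 − 1 = day 44 achieves that.
D feeds into G (must start by day 44); so D must finish by day 44 and therefore start by day 41.
E must finish before D (must start by day 41). With an 8-day duration, E must start by 41 − 8 = day 33.
So E can start as early as day 20 and as late as day 33, giving 33 − 20 = 13 days of slack.

13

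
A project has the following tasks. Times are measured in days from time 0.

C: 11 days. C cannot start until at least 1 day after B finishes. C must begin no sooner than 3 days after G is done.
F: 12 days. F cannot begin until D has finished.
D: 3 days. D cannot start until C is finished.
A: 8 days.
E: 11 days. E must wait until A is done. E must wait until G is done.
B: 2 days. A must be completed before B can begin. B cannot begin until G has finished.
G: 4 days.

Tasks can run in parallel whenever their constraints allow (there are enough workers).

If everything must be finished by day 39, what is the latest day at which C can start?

To finish by day 39, F (duration 12) must start no later than day 27.
D must finish before F (must start by day 27). With a 3-day duration, D must start by 27 − 3 = day 24.
C feeds into D (must start by day 24); so C must finish by day 24 and therefore start by day 13.

13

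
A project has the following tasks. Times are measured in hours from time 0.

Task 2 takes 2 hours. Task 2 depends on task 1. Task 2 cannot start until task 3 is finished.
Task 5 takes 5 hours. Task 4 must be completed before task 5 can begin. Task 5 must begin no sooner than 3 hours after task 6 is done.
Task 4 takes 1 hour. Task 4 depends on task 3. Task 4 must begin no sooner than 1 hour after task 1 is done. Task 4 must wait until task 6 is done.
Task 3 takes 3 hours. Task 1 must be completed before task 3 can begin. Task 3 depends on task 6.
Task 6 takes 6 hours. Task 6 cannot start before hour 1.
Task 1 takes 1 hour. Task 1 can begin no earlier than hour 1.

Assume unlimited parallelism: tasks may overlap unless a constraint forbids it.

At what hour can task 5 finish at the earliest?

Task 6 waits on its own release at hour 1, so it starts at hour 1 and finishes at 1 + 6 = hour 7.
Task 1 waits on its own release at hour 1, so it starts at hour 1 and finishes at 1 + 1 = hour 2.
Task 3 needs all of task 1 (finishes hour 2); task 6 (finishes hour 7). That puts its earliest start at hour 7; it finishes at 7 + 3 = hour 10.
Task 4 needs all of task 3 (finishes hour 10); task 1 (finishes hour 2, plus 1-hour gap → hour 3); task 6 (finishes hour 7). That puts its earliest start at hour 10; it finishes at 10 + 1 = hour 11.
For task 5: task 4 (finishes hour 11); task 6 (finishes hour 7, plus 3-hour gap → hour 10). Taking the maximum gives a start of hour 11, and it finishes at 11 + 5 = hour 16.

16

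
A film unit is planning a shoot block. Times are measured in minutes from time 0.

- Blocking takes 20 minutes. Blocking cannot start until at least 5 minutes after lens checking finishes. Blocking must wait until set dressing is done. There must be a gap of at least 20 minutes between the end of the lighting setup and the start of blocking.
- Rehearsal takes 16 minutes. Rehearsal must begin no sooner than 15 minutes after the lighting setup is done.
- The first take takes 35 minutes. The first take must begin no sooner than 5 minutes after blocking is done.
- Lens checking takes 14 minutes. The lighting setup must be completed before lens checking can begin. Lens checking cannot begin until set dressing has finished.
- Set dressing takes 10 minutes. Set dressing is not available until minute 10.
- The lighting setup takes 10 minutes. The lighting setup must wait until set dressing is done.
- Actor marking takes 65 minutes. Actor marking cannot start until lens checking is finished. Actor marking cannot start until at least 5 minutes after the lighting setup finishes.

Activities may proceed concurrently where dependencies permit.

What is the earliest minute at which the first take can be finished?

110

Set dressing waits on its own release at minute 10, so it starts at minute 10 and finishes at 10 + 10 = minute 20.
The lighting setup waits on set dressing (finishes minute 20), so it starts at minute 20 and finishes at 20 + 10 = minute 30.
Lens checking cannot start until the lighting setup (finishes minute 30); set dressing (finishes minute 20). The controlling bound is minute 30, so lens checking finishes at 30 + 14 = minute 44.
For blocking: lens checking (finishes minute 44, plus 5-minute gap → minute 49); set dressing (finishes minute 20); the lighting setup (finishes minute 30, plus 20-minute gap → minute 50). Taking the maximum gives a start of minute 50, and it finishes at 50 + 20 = minute 70.
The first take waits on blocking (finishes minute 70, plus 5-minute gap → minute 75), so it starts at minute 75 and finishes at 75 + 35 = minute 110.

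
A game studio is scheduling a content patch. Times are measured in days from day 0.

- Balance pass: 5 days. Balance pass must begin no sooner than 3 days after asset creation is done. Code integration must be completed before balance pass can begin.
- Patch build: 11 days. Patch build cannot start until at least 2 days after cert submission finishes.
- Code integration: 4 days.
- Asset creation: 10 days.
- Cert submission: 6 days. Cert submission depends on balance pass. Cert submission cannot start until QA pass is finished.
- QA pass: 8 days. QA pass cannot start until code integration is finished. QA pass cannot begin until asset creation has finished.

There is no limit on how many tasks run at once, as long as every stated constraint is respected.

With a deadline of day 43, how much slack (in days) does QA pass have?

6

Code integration has no prerequisites, so it starts at day 0 and finishes at day 4.
Nothing blocks asset creation, so it runs from day 0 to day 10.
QA pass has to wait for code integration (finishes day 4); asset creation (finishes day 10). The latest of these is day 10, so QA pass runs day 10 to 10 + 8 = day 18.

Working backward from the deadline:
Nothing follows patch build; the deadline of day 43 is its only limit. It must start by 43 − 11 = day 32.
Since patch build (must start by day 32, minus 2-day gap → day 30) depends on it, cert submission must finish by day 30. Backing off its 6-day duration gives a latest start of day 24.
QA pass feeds into cert submission (must start by day 24); so QA pass must finish by day 24 and therefore start by day 16.
So QA pass can start as early as day 10 and as late as day 16, giving 16 − 10 = 6 days of slack.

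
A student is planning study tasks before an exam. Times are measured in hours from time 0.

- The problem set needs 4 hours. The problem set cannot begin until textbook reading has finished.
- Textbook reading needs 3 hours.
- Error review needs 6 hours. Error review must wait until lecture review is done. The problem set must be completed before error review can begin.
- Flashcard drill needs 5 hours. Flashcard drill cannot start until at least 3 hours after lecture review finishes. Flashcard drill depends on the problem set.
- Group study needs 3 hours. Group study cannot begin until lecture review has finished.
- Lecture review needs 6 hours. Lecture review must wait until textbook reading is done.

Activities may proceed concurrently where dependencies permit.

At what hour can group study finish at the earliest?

Textbook reading can start immediately at hour 0; it finishes at hour 3.
Lecture review waits on textbook reading (finishes hour 3), so it starts at hour 3 and finishes at 3 + 6 = hour 9.
Group study cannot begin until lecture review (finishes hour 9). It runs from hour 9 to 9 + 3 = hour 12.

12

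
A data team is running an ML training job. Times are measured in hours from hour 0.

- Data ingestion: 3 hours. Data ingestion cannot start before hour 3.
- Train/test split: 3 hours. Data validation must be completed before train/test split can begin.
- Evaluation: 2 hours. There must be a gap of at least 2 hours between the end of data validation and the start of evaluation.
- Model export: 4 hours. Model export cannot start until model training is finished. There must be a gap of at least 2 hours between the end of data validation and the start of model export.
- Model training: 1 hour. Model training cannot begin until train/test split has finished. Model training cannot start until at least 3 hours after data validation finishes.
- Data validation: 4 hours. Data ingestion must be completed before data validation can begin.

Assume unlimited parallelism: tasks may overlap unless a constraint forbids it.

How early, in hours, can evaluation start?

12

After its own release at hour 3, data ingestion can start at hour 3 and finishes at hour 6.
Data validation cannot begin until data ingestion (finishes hour 6). It runs from hour 6 to 6 + 4 = hour 10.
Evaluation waits on data validation (finishes hour 10, plus 2-hour gap → hour 12), so the earliest it can start is hour 12.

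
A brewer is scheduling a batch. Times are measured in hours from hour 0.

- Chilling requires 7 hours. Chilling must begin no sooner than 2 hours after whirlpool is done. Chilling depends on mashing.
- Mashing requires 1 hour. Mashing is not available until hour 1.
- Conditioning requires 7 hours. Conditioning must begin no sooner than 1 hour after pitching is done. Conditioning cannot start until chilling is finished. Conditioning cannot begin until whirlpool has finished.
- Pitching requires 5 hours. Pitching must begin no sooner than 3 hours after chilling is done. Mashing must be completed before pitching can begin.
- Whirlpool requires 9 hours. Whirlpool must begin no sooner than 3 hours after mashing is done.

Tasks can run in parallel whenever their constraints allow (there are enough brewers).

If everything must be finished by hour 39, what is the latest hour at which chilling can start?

Nothing follows conditioning; the deadline of hour 39 is its only limit. It must start by 39 − 7 = hour 32.
Since conditioning (must start by hour 32, minus 1-hour gap → hour 31) depends on it, pitching must finish by hour 31. Backing off its 5-hour duration gives a latest start of hour 26.
Chilling has several dependents: pitching (must start by hour 26, minus 3-hour gap → hour 23); conditioning (must start by hour 32). The earliest of those limits is hour 23, so chilling must start by 23 − 7 = hour 16.

16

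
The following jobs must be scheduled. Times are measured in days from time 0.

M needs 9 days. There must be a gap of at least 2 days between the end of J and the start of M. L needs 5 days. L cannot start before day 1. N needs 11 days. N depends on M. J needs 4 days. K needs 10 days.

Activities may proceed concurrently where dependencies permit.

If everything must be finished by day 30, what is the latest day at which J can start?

4

N has no dependents, so it just needs to finish by day 30. Starting by 30 − 11 = day 19 achieves that.
M has to be done before N (must start by day 19). That means finishing by day 19, i.e. starting by 19 − 9 = day 10.
Since M (must start by day 10, minus 2-day gap → day 8) depends on it, J must finish by day 8. Backing off its 4-day duration gives a latest start of day 4.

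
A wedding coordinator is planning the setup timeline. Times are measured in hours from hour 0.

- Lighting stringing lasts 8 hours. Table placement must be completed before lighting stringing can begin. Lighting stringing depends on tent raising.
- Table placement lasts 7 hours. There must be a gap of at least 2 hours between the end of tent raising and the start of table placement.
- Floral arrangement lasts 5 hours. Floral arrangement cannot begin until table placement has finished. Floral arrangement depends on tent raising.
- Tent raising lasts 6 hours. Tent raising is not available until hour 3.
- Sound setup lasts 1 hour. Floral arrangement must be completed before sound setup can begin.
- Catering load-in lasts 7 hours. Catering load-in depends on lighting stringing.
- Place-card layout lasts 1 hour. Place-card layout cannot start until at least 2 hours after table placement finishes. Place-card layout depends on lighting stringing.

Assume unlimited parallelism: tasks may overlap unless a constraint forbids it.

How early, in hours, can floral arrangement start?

Tent raising waits on its own release at hour 3, so it starts at hour 3 and finishes at 3 + 6 = hour 9.
Table placement cannot begin until tent raising (finishes hour 9, plus 2-hour gap → hour 11). It runs from hour 11 to 11 + 7 = hour 18.
Floral arrangement waits on table placement (finishes hour 18); tent raising (finishes hour 9). The latest of these is hour 18, which is the earliest floral arrangement can start.

18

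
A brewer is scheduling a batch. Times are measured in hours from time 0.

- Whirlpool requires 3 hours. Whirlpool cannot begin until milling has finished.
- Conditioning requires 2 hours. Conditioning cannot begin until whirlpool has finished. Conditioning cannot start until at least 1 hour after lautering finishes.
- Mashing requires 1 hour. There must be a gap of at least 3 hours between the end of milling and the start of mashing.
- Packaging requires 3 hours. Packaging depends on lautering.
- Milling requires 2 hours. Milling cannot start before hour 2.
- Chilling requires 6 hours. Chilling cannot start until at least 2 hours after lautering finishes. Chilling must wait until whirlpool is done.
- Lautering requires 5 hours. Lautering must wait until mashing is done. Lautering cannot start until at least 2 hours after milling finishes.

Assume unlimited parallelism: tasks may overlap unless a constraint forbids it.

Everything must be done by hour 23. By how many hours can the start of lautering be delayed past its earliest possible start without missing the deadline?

2

Milling waits on its own release at hour 2, so it starts at hour 2 and finishes at 2 + 2 = hour 4.
Mashing waits on milling (finishes hour 4, plus 3-hour gap → hour 7), so it starts at hour 7 and finishes at 7 + 1 = hour 8.
Lautering cannot start until mashing (finishes hour 8); milling (finishes hour 4, plus 2-hour gap → hour 6). The controlling bound is hour 8, so lautering finishes at 8 + 5 = hour 13.

Working backward from the deadline:
Chilling must finish by hour 23; it takes 6 hours, so it must start by 23 − 6 = hour 17.
Conditioning must finish by hour 23; it takes 2 hours, so it must start by 23 − 2 = hour 21.
To finish by hour 23, packaging (duration 3) must start no later than hour 20.
Lautering must finish in time for chilling (must start by hour 17, minus 2-hour gap → hour 15); conditioning (must start by hour 21, minus 1-hour gap → hour 20); packaging (must start by hour 20). The tightest is hour 15, so lautering must start by 15 − 5 = hour 10.
So lautering can start as early as hour 8 and as late as hour 10, giving 10 − 8 = 2 hours of slack.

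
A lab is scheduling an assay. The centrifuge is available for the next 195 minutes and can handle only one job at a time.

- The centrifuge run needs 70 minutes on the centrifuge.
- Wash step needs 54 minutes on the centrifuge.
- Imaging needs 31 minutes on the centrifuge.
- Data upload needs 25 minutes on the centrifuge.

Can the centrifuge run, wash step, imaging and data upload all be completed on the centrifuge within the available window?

Yes

Running back to back, the jobs need 70 + 54 + 31 + 25 = 180 minutes on the centrifuge.
Since 180 ≤ 195, they fit within the window.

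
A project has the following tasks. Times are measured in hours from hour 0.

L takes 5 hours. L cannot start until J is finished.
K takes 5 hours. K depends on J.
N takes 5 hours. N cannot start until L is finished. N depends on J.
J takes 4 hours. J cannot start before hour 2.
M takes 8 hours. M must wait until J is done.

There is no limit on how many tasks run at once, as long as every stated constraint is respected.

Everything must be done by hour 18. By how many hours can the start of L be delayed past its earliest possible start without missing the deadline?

J waits on its own release at hour 2, so it starts at hour 2 and finishes at 2 + 4 = hour 6.
L cannot begin until J (finishes hour 6). It runs from hour 6 to 6 + 5 = hour 11.

Working backward from the deadline:
To finish by hour 18, N (duration 5) must start no later than hour 13.
L must finish before N (must start by hour 13). With a 5-hour duration, L must start by 13 − 5 = hour 8.
So L can start as early as hour 6 and as late as hour 8, giving 8 − 6 = 2 hours of slack.

2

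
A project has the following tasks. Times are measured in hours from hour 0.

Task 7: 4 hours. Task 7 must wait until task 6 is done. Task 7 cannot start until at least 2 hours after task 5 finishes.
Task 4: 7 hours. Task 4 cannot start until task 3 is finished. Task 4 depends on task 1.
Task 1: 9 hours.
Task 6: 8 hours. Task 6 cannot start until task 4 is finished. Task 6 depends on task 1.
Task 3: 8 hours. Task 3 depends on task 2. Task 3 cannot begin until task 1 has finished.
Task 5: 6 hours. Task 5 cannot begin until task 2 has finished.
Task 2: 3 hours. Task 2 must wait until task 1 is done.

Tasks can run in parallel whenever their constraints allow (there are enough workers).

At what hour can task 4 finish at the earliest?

27

Task 1 can start immediately at hour 0; it finishes at hour 9.
Task 2 cannot begin until task 1 (finishes hour 9). It runs from hour 9 to 9 + 3 = hour 12.
For task 3: task 2 (finishes hour 12); task 1 (finishes hour 9). Taking the maximum gives a start of hour 12, and it finishes at 12 + 8 = hour 20.
For task 4: task 3 (finishes hour 20); task 1 (finishes hour 9). Taking the maximum gives a start of hour 20, and it finishes at 20 + 7 = hour 27.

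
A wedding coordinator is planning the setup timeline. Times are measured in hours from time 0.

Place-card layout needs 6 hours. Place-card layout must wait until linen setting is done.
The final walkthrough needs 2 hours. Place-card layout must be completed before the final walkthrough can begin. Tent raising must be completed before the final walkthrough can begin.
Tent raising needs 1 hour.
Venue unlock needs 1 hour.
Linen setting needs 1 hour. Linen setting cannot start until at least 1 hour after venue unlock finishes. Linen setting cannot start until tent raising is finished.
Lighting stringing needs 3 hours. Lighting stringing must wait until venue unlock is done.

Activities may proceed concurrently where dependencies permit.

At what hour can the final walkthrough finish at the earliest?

11

Nothing blocks tent raising, so it runs from hour 0 to hour 1.
Nothing blocks venue unlock, so it runs from hour 0 to hour 1.
For linen setting: venue unlock (finishes hour 1, plus 1-hour gap → hour 2); tent raising (finishes hour 1). Taking the maximum gives a start of hour 2, and it finishes at 2 + 1 = hour 3.
Place-card layout cannot begin until linen setting (finishes hour 3). It runs from hour 3 to 3 + 6 = hour 9.
The final walkthrough needs all of place-card layout (finishes hour 9); tent raising (finishes hour 1). That puts its earliest start at hour 9; it finishes at 9 + 2 = hour 11.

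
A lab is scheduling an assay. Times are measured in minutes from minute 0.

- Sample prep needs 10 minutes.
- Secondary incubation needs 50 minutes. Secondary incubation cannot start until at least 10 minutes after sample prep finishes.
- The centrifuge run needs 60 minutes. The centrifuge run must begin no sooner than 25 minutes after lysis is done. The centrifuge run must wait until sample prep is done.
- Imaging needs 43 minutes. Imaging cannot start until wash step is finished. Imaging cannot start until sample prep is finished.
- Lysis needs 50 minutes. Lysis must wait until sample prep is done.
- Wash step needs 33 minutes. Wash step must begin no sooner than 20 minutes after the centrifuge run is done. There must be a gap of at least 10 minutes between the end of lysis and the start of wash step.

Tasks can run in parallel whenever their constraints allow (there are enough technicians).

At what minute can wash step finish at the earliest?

Sample prep can start immediately at minute 0; it finishes at minute 10.
Lysis cannot begin until sample prep (finishes minute 10). It runs from minute 10 to 10 + 50 = minute 60.
For the centrifuge run: lysis (finishes minute 60, plus 25-minute gap → minute 85); sample prep (finishes minute 10). Taking the maximum gives a start of minute 85, and it finishes at 85 + 60 = minute 145.
Wash step has to wait for the centrifuge run (finishes minute 145, plus 20-minute gap → minute 165); lysis (finishes minute 60, plus 10-minute gap → minute 70). The latest of these is minute 165, so wash step runs minute 165 to 165 + 33 = minute 198.

198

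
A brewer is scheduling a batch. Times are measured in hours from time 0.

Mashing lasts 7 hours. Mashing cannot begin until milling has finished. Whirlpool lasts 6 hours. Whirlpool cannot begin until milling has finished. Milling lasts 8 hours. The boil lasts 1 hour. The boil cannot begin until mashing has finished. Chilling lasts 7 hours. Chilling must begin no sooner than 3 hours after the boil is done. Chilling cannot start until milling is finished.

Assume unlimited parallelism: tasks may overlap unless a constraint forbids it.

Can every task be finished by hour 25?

No

Milling can start immediately at hour 0; it finishes at hour 8.
Whirlpool cannot begin until milling (finishes hour 8). It runs from hour 8 to 8 + 6 = hour 14.
After milling (finishes hour 8), mashing can start at hour 8 and finishes at hour 15.
The boil waits on mashing (finishes hour 15), so it starts at hour 15 and finishes at 15 + 1 = hour 16.
Chilling needs all of the boil (finishes hour 16, plus 3-hour gap → hour 19); milling (finishes hour 8). That puts its earliest start at hour 19; it finishes at 19 + 7 = hour 26.
The earliest everything can be done is hour 26, which is after the deadline of 25, so it is not possible.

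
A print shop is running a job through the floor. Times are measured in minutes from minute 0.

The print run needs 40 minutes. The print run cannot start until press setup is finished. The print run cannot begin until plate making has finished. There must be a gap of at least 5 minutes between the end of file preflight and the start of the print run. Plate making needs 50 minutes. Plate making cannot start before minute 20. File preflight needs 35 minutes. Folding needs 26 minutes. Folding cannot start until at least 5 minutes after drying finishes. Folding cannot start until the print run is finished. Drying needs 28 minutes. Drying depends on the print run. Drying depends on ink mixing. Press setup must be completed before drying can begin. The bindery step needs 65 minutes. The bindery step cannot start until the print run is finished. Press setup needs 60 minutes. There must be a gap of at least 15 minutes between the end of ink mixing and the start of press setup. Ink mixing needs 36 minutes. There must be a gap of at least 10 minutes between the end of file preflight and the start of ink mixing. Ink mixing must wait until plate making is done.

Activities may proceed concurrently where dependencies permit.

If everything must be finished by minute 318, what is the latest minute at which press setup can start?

Folding has no dependents, so it just needs to finish by minute 318. Starting by 318 − 26 = minute 292 achieves that.
Drying must finish before folding (must start by minute 292, minus 5-minute gap → minute 287). With a 28-minute duration, drying must start by 287 − 28 = minute 259.
Nothing follows the bindery step; the deadline of minute 318 is its only limit. It must start by 318 − 65 = minute 253.
The print run feeds drying (must start by minute 259); folding (must start by minute 292); the bindery step (must start by minute 253). Taking the minimum, the print run must finish by minute 253 and start by 253 − 40 = minute 213.
Press setup feeds the print run (must start by minute 213); drying (must start by minute 259). Taking the minimum, press setup must finish by minute 213 and start by 213 − 60 = minute 153.

153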